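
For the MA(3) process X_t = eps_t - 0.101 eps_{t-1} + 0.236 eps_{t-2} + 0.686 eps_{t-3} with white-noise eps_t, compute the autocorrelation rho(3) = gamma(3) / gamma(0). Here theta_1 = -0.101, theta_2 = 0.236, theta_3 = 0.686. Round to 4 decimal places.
\rho(3) = 0.4465

For an MA(q) process with theta_0 = 1, the autocovariance is
  gamma(k) = sigma^2 * sum_{i=0..q-k} theta_i * theta_{i+k},
and rho(k) = gamma(k) / gamma(0). Sigma^2 cancels.
  numerator   = (1)*(0.686) = 0.686.
  denominator = (1)^2 + (-0.101)^2 + (0.236)^2 + (0.686)^2 = 1.536493.
  rho(3) = 0.686 / 1.536493 = 0.4465.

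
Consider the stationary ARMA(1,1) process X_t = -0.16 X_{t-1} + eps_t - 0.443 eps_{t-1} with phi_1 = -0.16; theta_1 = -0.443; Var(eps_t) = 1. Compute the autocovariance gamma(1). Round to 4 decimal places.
\gamma(1) = -0.6627

Multiply the model equation by X_{t-k} and take expectations. With theta_0 = psi_0 = 1 and psi_j the MA(infinity) weights, this gives
  gamma(k) - sum_i phi_i gamma(k-i) = c_k,
  c_k = sigma^2 * sum_{j=k..q} theta_j psi_{j-k}   (c_k = 0 for k > q),
using gamma(-m) = gamma(m).
psi-weights needed (psi_j = theta_j + sum_i phi_i psi_{j-i}):
  psi_1 = theta_1 + phi_1 = -0.443 + (-0.16) = -0.603
Right-hand sides:
  c_0 = sigma^2 (1 + theta_1 psi_1) = 1 * (1 + (-0.443)(-0.603)) = 1 * 1.267129 = 1.267129
  c_1 = sigma^2 theta_1 = 1 * (-0.443) = -0.443
  c_2 = 0
Equations for k = 0 and k = 1 (AR order 1):
  gamma(0) = phi_1 gamma(1) + c_0
  gamma(1) = phi_1 gamma(0) + c_1
Substituting the second into the first: gamma(0) (1 - phi_1^2) = c_0 + phi_1 c_1, so
  gamma(0) = (c_0 + phi_1 c_1) / (1 - phi_1^2) = (1.267129 + (-0.16)(-0.443)) / (1 - (-0.16)^2) = 1.338009 / 0.9744 = 1.373162.
  gamma(1) = phi_1 gamma(0) + c_1 = (-0.16)(1.373162) + (-0.443) = -0.662706.
Therefore gamma(1) = -0.6627 (to 4 decimal places).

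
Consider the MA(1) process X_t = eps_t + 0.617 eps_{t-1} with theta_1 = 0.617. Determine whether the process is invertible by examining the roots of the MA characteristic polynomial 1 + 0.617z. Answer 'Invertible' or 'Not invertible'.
\text{Invertible}

The MA(q) characteristic polynomial is P(z) = 1 + 0.617z.
Invertibility requires all roots to lie outside the unit circle, i.e. |z| > 1 for every root.
This is linear in z: 1 + (0.617) z = 0  =>  z = -1/(0.617) = -1.620746,  |z| = 1.620746.
Moduli of all roots: 1.6207.
All moduli strictly greater than 1? Yes.
Verdict: Invertible.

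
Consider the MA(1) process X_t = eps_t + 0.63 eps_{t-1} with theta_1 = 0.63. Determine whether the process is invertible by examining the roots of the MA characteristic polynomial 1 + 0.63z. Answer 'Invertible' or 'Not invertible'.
\text{Invertible}

The MA(q) characteristic polynomial is P(z) = 1 + 0.63z.
Invertibility requires all roots to lie outside the unit circle, i.e. |z| > 1 for every root.
This is linear in z: 1 + (0.63) z = 0  =>  z = -1/(0.63) = -1.587302,  |z| = 1.587302.
Moduli of all roots: 1.5873.
All moduli strictly greater than 1? Yes.
Verdict: Invertible.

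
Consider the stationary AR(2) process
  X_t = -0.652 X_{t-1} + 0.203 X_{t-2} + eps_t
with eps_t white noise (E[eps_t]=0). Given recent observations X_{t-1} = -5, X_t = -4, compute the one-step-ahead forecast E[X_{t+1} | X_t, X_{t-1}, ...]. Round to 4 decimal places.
E[X_{t+1} \mid \mathcal F_t] = 1.5930

For an AR(p) model X_t = c + sum_i phi_i X_{t-i} + eps_t, the
one-step-ahead conditional mean is
  E[X_{t+1} | X_t, ...] = c + sum_i phi_i X_{t+1-i}.
Substitute known values:
  E[X_{t+1} | ...] = (-0.652) * (-4) + (0.203) * (-5)
                   = 1.5930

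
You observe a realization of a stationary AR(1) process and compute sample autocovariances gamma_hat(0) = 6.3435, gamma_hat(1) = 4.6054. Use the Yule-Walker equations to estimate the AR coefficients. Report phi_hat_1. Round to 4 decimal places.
\hat\phi_{1} = 0.7260

The Yule-Walker equations for an AR(p) process read, in matrix form,
  Gamma_p phi = r_p,   with   (Gamma_p)_{ij} = gamma(|i - j|),
                       (r_p)_i = gamma(i),   i,j = 1..p.
Substitute the sample gammas (Toeplitz matrix and right-hand side of size 1):
  Gamma_p = [[6.3435]]
  r_p     = [4.6054]
With p = 1 this is the single equation gamma(0) phi_1 = gamma(1):
  phi_hat_1 = gamma(1) / gamma(0) = 4.6054 / 6.3435 = 0.7260.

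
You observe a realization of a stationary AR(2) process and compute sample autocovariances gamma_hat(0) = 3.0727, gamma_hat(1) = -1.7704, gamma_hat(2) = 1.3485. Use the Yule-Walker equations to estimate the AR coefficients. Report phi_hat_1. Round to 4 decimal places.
\hat\phi_{1} = -0.4840

The Yule-Walker equations for an AR(p) process read, in matrix form,
  Gamma_p phi = r_p,   with   (Gamma_p)_{ij} = gamma(|i - j|),
                       (r_p)_i = gamma(i),   i,j = 1..p.
Substitute the sample gammas (Toeplitz matrix and right-hand side of size 2):
  Gamma_p = [[3.0727, -1.7704], [-1.7704, 3.0727]]
  r_p     = [-1.7704, 1.3485]
Written out:
  3.0727 phi_1 - 1.7704 phi_2 = -1.7704
  -1.7704 phi_1 + 3.0727 phi_2 = 1.3485
Solve by Cramer's rule:
  det = gamma(0)^2 - gamma(1)^2 = (3.0727)^2 - (-1.7704)^2 = 9.44148529 - 3.13431616 = 6.30716913
  phi_hat_1 = [gamma(1) gamma(0) - gamma(1) gamma(2)] / det = [(-1.7704)(3.0727) - (-1.7704)(1.3485)] / 6.30716913 = -3.05252368 / 6.30716913 = -0.484
  phi_hat_2 = [gamma(0) gamma(2) - gamma(1)^2] / det = [(3.0727)(1.3485) - (-1.7704)^2] / 6.30716913 = 1.00921979 / 6.30716913 = 0.16
So phi_hat = [-0.4840, 0.1600].
Therefore phi_hat_1 = -0.4840.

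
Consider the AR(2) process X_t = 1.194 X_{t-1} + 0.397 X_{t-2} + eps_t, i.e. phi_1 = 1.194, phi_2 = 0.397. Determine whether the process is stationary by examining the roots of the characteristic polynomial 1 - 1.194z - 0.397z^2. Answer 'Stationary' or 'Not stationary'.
\text{Not stationary}

The AR(p) characteristic polynomial is P(z) = 1 - 1.194z - 0.397z^2.
Stationarity requires all roots to lie outside the unit circle, i.e. |z| > 1 for every root.
Set 1 + (-1.194) z + (-0.397) z^2 = 0, i.e. a z^2 + b z + c = 0 with a = -0.397, b = -1.194, c = 1.
Discriminant D = b^2 - 4ac = (-1.194)^2 - 4*(-0.397)*1 = 1.425636 - (-1.588) = 3.013636.
D >= 0, so the roots are real: z = (-b +/- sqrt(D)) / (2a) = (1.194 +/- 1.735983) / (-0.794).
  z_1 = (1.194 + 1.735983) / (-0.794) = -3.6902,   |z_1| = 3.6902.
  z_2 = (1.194 - 1.735983) / (-0.794) = 0.6826,   |z_2| = 0.6826.
Moduli of all roots: 3.6902, 0.6826.
All moduli strictly greater than 1? No.
Verdict: Not stationary.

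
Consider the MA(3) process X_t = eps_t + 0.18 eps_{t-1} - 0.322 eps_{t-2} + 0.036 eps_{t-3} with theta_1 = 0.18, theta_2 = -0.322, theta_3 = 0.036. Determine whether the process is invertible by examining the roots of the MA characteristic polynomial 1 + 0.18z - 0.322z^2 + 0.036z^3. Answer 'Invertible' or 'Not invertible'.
\text{Invertible}

The MA(q) characteristic polynomial is P(z) = 1 + 0.18z - 0.322z^2 + 0.036z^3.
Invertibility requires all roots to lie outside the unit circle, i.e. |z| > 1 for every root.
Degree 3: look for a simple real root z0 first, then factor out (1 - z/z0) and solve the remaining quadratic.
Testing z0 = 2.5: P(2.5) = 1 + (0.18)(2.5) + (-0.322)(2.5)^2 + (0.036)(2.5)^3
  = 1 + (0.45) + (-2.0125) + (0.5625) = 0.  So z_0 = 2.5 is a root, |z_0| = 2.5.
Divide out the factor (1 - 0.4 z) = (1 - z/z0) (since 1/z0 = 0.4):
  P(z) = (1 - 0.4 z)(1 + (0.58) z + (-0.09) z^2)
  [check: z-coef 0.58 - (0.4) = 0.18; z^2-coef -0.09 - (0.4)(0.58) = -0.322; z^3-coef -(0.4)(-0.09) = 0.036.]
Remaining roots from the quadratic factor 1 + (0.58) z + (-0.09) z^2:
  Set 1 + (0.58) z + (-0.09) z^2 = 0, i.e. a z^2 + b z + c = 0 with a = -0.09, b = 0.58, c = 1.
  Discriminant D = b^2 - 4ac = (0.58)^2 - 4*(-0.09)*1 = 0.3364 - (-0.36) = 0.6964.
  D >= 0, so the roots are real: z = (-b +/- sqrt(D)) / (2a) = (-0.58 +/- 0.834506) / (-0.18).
    z_1 = (-0.58 + 0.834506) / (-0.18) = -1.4139,   |z_1| = 1.4139.
    z_2 = (-0.58 - 0.834506) / (-0.18) = 7.8584,   |z_2| = 7.8584.
Moduli of all roots: 2.5000, 1.4139, 7.8584.
All moduli strictly greater than 1? Yes.
Verdict: Invertible.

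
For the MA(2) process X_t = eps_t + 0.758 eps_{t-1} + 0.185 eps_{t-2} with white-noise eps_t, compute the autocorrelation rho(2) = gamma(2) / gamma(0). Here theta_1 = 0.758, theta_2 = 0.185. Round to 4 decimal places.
\rho(2) = 0.1150

For an MA(q) process with theta_0 = 1, the autocovariance is
  gamma(k) = sigma^2 * sum_{i=0..q-k} theta_i * theta_{i+k},
and rho(k) = gamma(k) / gamma(0). Sigma^2 cancels.
  numerator   = (1)*(0.185) = 0.185.
  denominator = (1)^2 + (0.758)^2 + (0.185)^2 = 1.608789.
  rho(2) = 0.185 / 1.608789 = 0.1150.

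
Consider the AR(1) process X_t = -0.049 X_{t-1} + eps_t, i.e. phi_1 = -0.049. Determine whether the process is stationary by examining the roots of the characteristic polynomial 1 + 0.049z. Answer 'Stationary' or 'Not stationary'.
\text{Stationary}

The AR(p) characteristic polynomial is P(z) = 1 + 0.049z.
Stationarity requires all roots to lie outside the unit circle, i.e. |z| > 1 for every root.
This is linear in z: 1 + (0.049) z = 0  =>  z = -1/(0.049) = -20.408163,  |z| = 20.408163.
Moduli of all roots: 20.4082.
All moduli strictly greater than 1? Yes.
Verdict: Stationary.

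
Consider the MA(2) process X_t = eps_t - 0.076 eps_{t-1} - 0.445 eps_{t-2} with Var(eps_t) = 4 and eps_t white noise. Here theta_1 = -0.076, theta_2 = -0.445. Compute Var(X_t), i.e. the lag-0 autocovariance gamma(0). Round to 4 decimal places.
\gamma(0) = 4.8152

For an MA(q) process X_t = eps_t + sum_i theta_i eps_{t-i} with
Var(eps_t) = sigma^2, the variance is
  gamma(0) = sigma^2 * (1 + sum_i theta_i^2).
  sum_i theta_i^2 = (-0.076)^2 + (-0.445)^2 = 0.005776 + 0.198025 = 0.203801.
  gamma(0) = 4 * (1 + 0.203801) = 4 * 1.203801 = 4.815204, which rounds to 4.8152.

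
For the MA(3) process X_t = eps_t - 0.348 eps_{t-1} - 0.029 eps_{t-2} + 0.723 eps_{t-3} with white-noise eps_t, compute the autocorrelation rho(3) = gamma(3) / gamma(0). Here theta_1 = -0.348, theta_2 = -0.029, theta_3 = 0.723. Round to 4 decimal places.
\rho(3) = 0.4396

For an MA(q) process with theta_0 = 1, the autocovariance is
  gamma(k) = sigma^2 * sum_{i=0..q-k} theta_i * theta_{i+k},
and rho(k) = gamma(k) / gamma(0). Sigma^2 cancels.
  numerator   = (1)*(0.723) = 0.723.
  denominator = (1)^2 + (-0.348)^2 + (-0.029)^2 + (0.723)^2 = 1.644674.
  rho(3) = 0.723 / 1.644674 = 0.4396.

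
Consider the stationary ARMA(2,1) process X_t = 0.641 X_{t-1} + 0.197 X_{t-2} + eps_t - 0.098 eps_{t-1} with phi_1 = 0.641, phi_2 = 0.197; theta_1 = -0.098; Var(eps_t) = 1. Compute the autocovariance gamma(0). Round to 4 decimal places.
\gamma(0) = 2.4466

Multiply the model equation by X_{t-k} and take expectations. With theta_0 = psi_0 = 1 and psi_j the MA(infinity) weights, this gives
  gamma(k) - sum_i phi_i gamma(k-i) = c_k,
  c_k = sigma^2 * sum_{j=k..q} theta_j psi_{j-k}   (c_k = 0 for k > q),
using gamma(-m) = gamma(m).
psi-weights needed (psi_j = theta_j + sum_i phi_i psi_{j-i}):
  psi_1 = theta_1 + phi_1 = -0.098 + (0.641) = 0.543
Right-hand sides:
  c_0 = sigma^2 (1 + theta_1 psi_1) = 1 * (1 + (-0.098)(0.543)) = 1 * 0.946786 = 0.946786
  c_1 = sigma^2 theta_1 = 1 * (-0.098) = -0.098
  c_2 = 0
Equations for k = 0, 1, 2 (AR order 2, c_2 = 0):
  (E0) gamma(0) = phi_1 gamma(1) + phi_2 gamma(2) + c_0
  (E1) gamma(1) = phi_1 gamma(0) + phi_2 gamma(1) + c_1
  (E2) gamma(2) = phi_1 gamma(1) + phi_2 gamma(0)
From (E1): gamma(1) = A gamma(0) + B with
  A = phi_1 / (1 - phi_2) = 0.641 / 0.803 = 0.798257,   B = c_1 / (1 - phi_2) = -0.098 / 0.803 = -0.122042.
Insert (E2) into (E0): gamma(0) (1 - phi_2^2) = phi_1 (1 + phi_2) gamma(1) + c_0.
  phi_1 (1 + phi_2) = (0.641)(1.197) = 0.767277,   1 - phi_2^2 = 0.961191.
Replace gamma(1) by A gamma(0) + B and collect gamma(0):
  gamma(0) [0.961191 - (0.767277)(0.798257)] = (0.767277)(-0.122042) + 0.946786
  gamma(0) * 0.348707 = 0.853146
  gamma(0) = 0.853146 / 0.348707 = 2.446597.
Therefore gamma(0) = 2.4466 (to 4 decimal places).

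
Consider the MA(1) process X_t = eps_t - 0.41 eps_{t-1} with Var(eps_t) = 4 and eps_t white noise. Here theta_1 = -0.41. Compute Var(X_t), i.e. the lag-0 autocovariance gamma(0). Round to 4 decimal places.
\gamma(0) = 4.6724

For an MA(q) process X_t = eps_t + sum_i theta_i eps_{t-i} with
Var(eps_t) = sigma^2, the variance is
  gamma(0) = sigma^2 * (1 + sum_i theta_i^2).
  sum_i theta_i^2 = (-0.41)^2 = 0.1681.
  gamma(0) = 4 * (1 + 0.1681) = 4 * 1.1681 = 4.6724.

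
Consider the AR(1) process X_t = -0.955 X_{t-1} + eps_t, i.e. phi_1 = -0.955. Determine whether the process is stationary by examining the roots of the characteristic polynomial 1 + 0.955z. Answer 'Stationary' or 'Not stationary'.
\text{Stationary}

The AR(p) characteristic polynomial is P(z) = 1 + 0.955z.
Stationarity requires all roots to lie outside the unit circle, i.e. |z| > 1 for every root.
This is linear in z: 1 + (0.955) z = 0  =>  z = -1/(0.955) = -1.04712,  |z| = 1.04712.
Moduli of all roots: 1.0471.
All moduli strictly greater than 1? Yes.
Verdict: Stationary.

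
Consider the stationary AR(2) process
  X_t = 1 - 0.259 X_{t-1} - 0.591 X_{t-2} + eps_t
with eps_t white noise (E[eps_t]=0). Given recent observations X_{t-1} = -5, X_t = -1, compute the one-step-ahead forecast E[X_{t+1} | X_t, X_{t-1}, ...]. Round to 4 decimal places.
E[X_{t+1} \mid \mathcal F_t] = 4.2140

For an AR(p) model X_t = c + sum_i phi_i X_{t-i} + eps_t, the
one-step-ahead conditional mean is
  E[X_{t+1} | X_t, ...] = c + sum_i phi_i X_{t+1-i}.
Substitute known values:
  E[X_{t+1} | ...] = 1 + (-0.259) * (-1) + (-0.591) * (-5)
                   = 4.2140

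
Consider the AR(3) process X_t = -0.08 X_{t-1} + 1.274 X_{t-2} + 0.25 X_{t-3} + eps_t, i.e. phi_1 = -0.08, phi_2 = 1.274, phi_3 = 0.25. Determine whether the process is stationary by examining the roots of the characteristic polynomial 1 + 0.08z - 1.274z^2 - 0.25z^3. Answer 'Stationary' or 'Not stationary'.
\text{Not stationary}

The AR(p) characteristic polynomial is P(z) = 1 + 0.08z - 1.274z^2 - 0.25z^3.
Stationarity requires all roots to lie outside the unit circle, i.e. |z| > 1 for every root.
Degree 3: look for a simple real root z0 first, then factor out (1 - z/z0) and solve the remaining quadratic.
Testing z0 = -5: P(-5) = 1 + (0.08)(-5) + (-1.274)(-5)^2 + (-0.25)(-5)^3
  = 1 + (-0.4) + (-31.85) + (31.25) = 0.  So z_0 = -5 is a root, |z_0| = 5.
Divide out the factor (1 + 0.2 z) = (1 - z/z0) (since 1/z0 = -0.2):
  P(z) = (1 + 0.2 z)(1 + (-0.12) z + (-1.25) z^2)
  [check: z-coef -0.12 - (-0.2) = 0.08; z^2-coef -1.25 - (-0.2)(-0.12) = -1.274; z^3-coef -(-0.2)(-1.25) = -0.25.]
Remaining roots from the quadratic factor 1 + (-0.12) z + (-1.25) z^2:
  Set 1 + (-0.12) z + (-1.25) z^2 = 0, i.e. a z^2 + b z + c = 0 with a = -1.25, b = -0.12, c = 1.
  Discriminant D = b^2 - 4ac = (-0.12)^2 - 4*(-1.25)*1 = 0.0144 - (-5) = 5.0144.
  D >= 0, so the roots are real: z = (-b +/- sqrt(D)) / (2a) = (0.12 +/- 2.239286) / (-2.5).
    z_1 = (0.12 + 2.239286) / (-2.5) = -0.9437,   |z_1| = 0.9437.
    z_2 = (0.12 - 2.239286) / (-2.5) = 0.8477,   |z_2| = 0.8477.
Moduli of all roots: 5.0000, 0.9437, 0.8477.
All moduli strictly greater than 1? No.
Verdict: Not stationary.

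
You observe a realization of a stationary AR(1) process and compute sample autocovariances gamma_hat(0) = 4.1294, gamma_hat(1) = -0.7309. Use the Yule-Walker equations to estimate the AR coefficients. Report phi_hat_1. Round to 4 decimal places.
\hat\phi_{1} = -0.1770

The Yule-Walker equations for an AR(p) process read, in matrix form,
  Gamma_p phi = r_p,   with   (Gamma_p)_{ij} = gamma(|i - j|),
                       (r_p)_i = gamma(i),   i,j = 1..p.
Substitute the sample gammas (Toeplitz matrix and right-hand side of size 1):
  Gamma_p = [[4.1294]]
  r_p     = [-0.7309]
With p = 1 this is the single equation gamma(0) phi_1 = gamma(1):
  phi_hat_1 = gamma(1) / gamma(0) = -0.7309 / 4.1294 = -0.1770.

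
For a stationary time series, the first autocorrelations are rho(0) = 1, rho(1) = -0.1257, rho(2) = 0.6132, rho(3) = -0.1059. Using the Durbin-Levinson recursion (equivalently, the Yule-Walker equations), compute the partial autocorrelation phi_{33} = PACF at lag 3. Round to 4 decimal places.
\phi_{33} = 0.0011

The PACF at lag k is phi_{kk}, the last component of the solution
to the Yule-Walker system G_k phi = r_k where
  (G_k)_{ij} = rho(|i - j|), (r_k)_i = rho(i), i,j = 1..k.
Equivalently, Durbin-Levinson gives phi_{kk} iteratively:
  phi_{11} = rho(1)
  phi_{kk} = [rho(k) - sum_{j=1..k-1} phi_{k-1,j} rho(k-j)]
            / [1 - sum_{j=1..k-1} phi_{k-1,j} rho(j)],
  phi_{k,j} = phi_{k-1,j} - phi_{kk} phi_{k-1,k-j},  j = 1..k-1.
Step k = 1:
  phi_11 = rho(1) = -0.1257.
Step k = 2:
  phi_22 = [rho(2) - phi_11 rho(1)] / [1 - phi_11 rho(1)] = [0.6132 - (-0.1257)(-0.1257)] / [1 - (-0.1257)(-0.1257)]
         = 0.59739951 / 0.98419951 = 0.60699.
  Update: phi_21 = phi_11 - phi_22 phi_11 = -0.1257 - (0.60699)(-0.1257) = -0.049401.
Step k = 3:
  phi_33 = [rho(3) - phi_21 rho(2) - phi_22 rho(1)] / [1 - phi_21 rho(1) - phi_22 rho(2)]
    numerator   = -0.1059 - (-0.049401)(0.6132) - (0.60699)(-0.1257) = 0.00069157
    denominator = 1 - (-0.049401)(-0.1257) - (0.60699)(0.6132) = 0.62158383
  phi_33 = 0.00069157 / 0.62158383 = 0.0011.
Therefore phi_{33} = 0.0011.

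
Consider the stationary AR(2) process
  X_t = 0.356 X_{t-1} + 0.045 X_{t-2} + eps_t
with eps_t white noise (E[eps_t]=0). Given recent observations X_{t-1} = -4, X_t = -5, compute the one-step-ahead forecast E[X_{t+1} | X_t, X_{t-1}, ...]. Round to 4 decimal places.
E[X_{t+1} \mid \mathcal F_t] = -1.9600

For an AR(p) model X_t = c + sum_i phi_i X_{t-i} + eps_t, the
one-step-ahead conditional mean is
  E[X_{t+1} | X_t, ...] = c + sum_i phi_i X_{t+1-i}.
Substitute known values:
  E[X_{t+1} | ...] = (0.356) * (-5) + (0.045) * (-4)
                   = -1.9600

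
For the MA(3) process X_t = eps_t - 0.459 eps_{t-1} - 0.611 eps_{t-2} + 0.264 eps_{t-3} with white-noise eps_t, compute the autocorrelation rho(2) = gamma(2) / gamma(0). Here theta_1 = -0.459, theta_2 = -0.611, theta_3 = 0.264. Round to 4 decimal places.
\rho(2) = -0.4428

For an MA(q) process with theta_0 = 1, the autocovariance is
  gamma(k) = sigma^2 * sum_{i=0..q-k} theta_i * theta_{i+k},
and rho(k) = gamma(k) / gamma(0). Sigma^2 cancels.
  numerator   = (1)*(-0.611) + (-0.459)*(0.264) = -0.732176.
  denominator = (1)^2 + (-0.459)^2 + (-0.611)^2 + (0.264)^2 = 1.653698.
  rho(2) = -0.732176 / 1.653698 = -0.4428.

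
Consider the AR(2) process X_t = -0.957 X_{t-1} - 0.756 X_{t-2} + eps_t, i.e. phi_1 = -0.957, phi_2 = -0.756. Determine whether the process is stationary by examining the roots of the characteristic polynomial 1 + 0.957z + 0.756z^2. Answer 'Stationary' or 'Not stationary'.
\text{Stationary}

The AR(p) characteristic polynomial is P(z) = 1 + 0.957z + 0.756z^2.
Stationarity requires all roots to lie outside the unit circle, i.e. |z| > 1 for every root.
Set 1 + (0.957) z + (0.756) z^2 = 0, i.e. a z^2 + b z + c = 0 with a = 0.756, b = 0.957, c = 1.
Discriminant D = b^2 - 4ac = (0.957)^2 - 4*(0.756)*1 = 0.915849 - (3.024) = -2.108151.
D < 0, so the roots are the complex-conjugate pair z = (-b +/- i sqrt(-D)) / (2a) = -0.6329 +/- 0.9603i.
For a conjugate pair |z|^2 = z * conj(z) = (product of roots) = c/a = 1/(0.756) = 1.322751, so |z| = sqrt(1.322751) = 1.1501 for both roots.
Moduli of all roots: 1.1501, 1.1501.
All moduli strictly greater than 1? Yes.
Verdict: Stationary.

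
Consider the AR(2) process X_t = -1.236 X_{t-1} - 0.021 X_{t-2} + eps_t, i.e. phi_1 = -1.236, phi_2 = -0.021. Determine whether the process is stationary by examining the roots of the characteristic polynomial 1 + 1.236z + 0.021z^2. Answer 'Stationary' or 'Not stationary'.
\text{Not stationary}

The AR(p) characteristic polynomial is P(z) = 1 + 1.236z + 0.021z^2.
Stationarity requires all roots to lie outside the unit circle, i.e. |z| > 1 for every root.
Set 1 + (1.236) z + (0.021) z^2 = 0, i.e. a z^2 + b z + c = 0 with a = 0.021, b = 1.236, c = 1.
Discriminant D = b^2 - 4ac = (1.236)^2 - 4*(0.021)*1 = 1.527696 - (0.084) = 1.443696.
D >= 0, so the roots are real: z = (-b +/- sqrt(D)) / (2a) = (-1.236 +/- 1.201539) / (0.042).
  z_1 = (-1.236 + 1.201539) / (0.042) = -0.8205,   |z_1| = 0.8205.
  z_2 = (-1.236 - 1.201539) / (0.042) = -58.0366,   |z_2| = 58.0366.
Moduli of all roots: 0.8205, 58.0366.
All moduli strictly greater than 1? No.
Verdict: Not stationary.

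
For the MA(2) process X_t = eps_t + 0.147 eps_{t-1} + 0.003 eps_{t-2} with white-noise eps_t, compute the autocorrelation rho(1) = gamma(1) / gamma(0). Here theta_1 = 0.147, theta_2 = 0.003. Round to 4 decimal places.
\rho(1) = 0.1443

For an MA(q) process with theta_0 = 1, the autocovariance is
  gamma(k) = sigma^2 * sum_{i=0..q-k} theta_i * theta_{i+k},
and rho(k) = gamma(k) / gamma(0). Sigma^2 cancels.
  numerator   = (1)*(0.147) + (0.147)*(0.003) = 0.147441.
  denominator = (1)^2 + (0.147)^2 + (0.003)^2 = 1.021618.
  rho(1) = 0.147441 / 1.021618 = 0.1443.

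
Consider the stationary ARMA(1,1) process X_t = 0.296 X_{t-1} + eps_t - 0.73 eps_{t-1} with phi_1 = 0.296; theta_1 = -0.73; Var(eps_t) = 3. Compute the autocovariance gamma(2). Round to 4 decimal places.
\gamma(2) = -0.3311

Multiply the model equation by X_{t-k} and take expectations. With theta_0 = psi_0 = 1 and psi_j the MA(infinity) weights, this gives
  gamma(k) - sum_i phi_i gamma(k-i) = c_k,
  c_k = sigma^2 * sum_{j=k..q} theta_j psi_{j-k}   (c_k = 0 for k > q),
using gamma(-m) = gamma(m).
psi-weights needed (psi_j = theta_j + sum_i phi_i psi_{j-i}):
  psi_1 = theta_1 + phi_1 = -0.73 + (0.296) = -0.434
Right-hand sides:
  c_0 = sigma^2 (1 + theta_1 psi_1) = 3 * (1 + (-0.73)(-0.434)) = 3 * 1.31682 = 3.95046
  c_1 = sigma^2 theta_1 = 3 * (-0.73) = -2.19
  c_2 = 0
Equations for k = 0 and k = 1 (AR order 1):
  gamma(0) = phi_1 gamma(1) + c_0
  gamma(1) = phi_1 gamma(0) + c_1
Substituting the second into the first: gamma(0) (1 - phi_1^2) = c_0 + phi_1 c_1, so
  gamma(0) = (c_0 + phi_1 c_1) / (1 - phi_1^2) = (3.95046 + (0.296)(-2.19)) / (1 - (0.296)^2) = 3.30222 / 0.912384 = 3.619331.
  gamma(1) = phi_1 gamma(0) + c_1 = (0.296)(3.619331) + (-2.19) = -1.118678.
For k = 2 (> q): gamma(2) = phi_1 gamma(1) = (0.296)(-1.118678) = -0.331129.
Therefore gamma(2) = -0.3311 (to 4 decimal places).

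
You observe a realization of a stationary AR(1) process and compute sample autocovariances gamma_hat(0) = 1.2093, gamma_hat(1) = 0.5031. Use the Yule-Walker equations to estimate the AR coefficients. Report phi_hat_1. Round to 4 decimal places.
\hat\phi_{1} = 0.4160

The Yule-Walker equations for an AR(p) process read, in matrix form,
  Gamma_p phi = r_p,   with   (Gamma_p)_{ij} = gamma(|i - j|),
                       (r_p)_i = gamma(i),   i,j = 1..p.
Substitute the sample gammas (Toeplitz matrix and right-hand side of size 1):
  Gamma_p = [[1.2093]]
  r_p     = [0.5031]
With p = 1 this is the single equation gamma(0) phi_1 = gamma(1):
  phi_hat_1 = gamma(1) / gamma(0) = 0.5031 / 1.2093 = 0.4160.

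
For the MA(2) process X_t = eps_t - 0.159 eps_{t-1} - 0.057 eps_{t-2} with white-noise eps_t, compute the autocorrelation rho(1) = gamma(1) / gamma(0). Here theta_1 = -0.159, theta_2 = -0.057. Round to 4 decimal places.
\rho(1) = -0.1458

For an MA(q) process with theta_0 = 1, the autocovariance is
  gamma(k) = sigma^2 * sum_{i=0..q-k} theta_i * theta_{i+k},
and rho(k) = gamma(k) / gamma(0). Sigma^2 cancels.
  numerator   = (1)*(-0.159) + (-0.159)*(-0.057) = -0.149937.
  denominator = (1)^2 + (-0.159)^2 + (-0.057)^2 = 1.02853.
  rho(1) = -0.149937 / 1.02853 = -0.1458.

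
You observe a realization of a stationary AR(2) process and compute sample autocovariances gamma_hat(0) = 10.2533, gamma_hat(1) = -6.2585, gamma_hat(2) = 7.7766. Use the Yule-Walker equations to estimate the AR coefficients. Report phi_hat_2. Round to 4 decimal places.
\hat\phi_{2} = 0.6150

The Yule-Walker equations for an AR(p) process read, in matrix form,
  Gamma_p phi = r_p,   with   (Gamma_p)_{ij} = gamma(|i - j|),
                       (r_p)_i = gamma(i),   i,j = 1..p.
Substitute the sample gammas (Toeplitz matrix and right-hand side of size 2):
  Gamma_p = [[10.2533, -6.2585], [-6.2585, 10.2533]]
  r_p     = [-6.2585, 7.7766]
Written out:
  10.2533 phi_1 - 6.2585 phi_2 = -6.2585
  -6.2585 phi_1 + 10.2533 phi_2 = 7.7766
Solve by Cramer's rule:
  det = gamma(0)^2 - gamma(1)^2 = (10.2533)^2 - (-6.2585)^2 = 105.13016089 - 39.16882225 = 65.96133864
  phi_hat_1 = [gamma(1) gamma(0) - gamma(1) gamma(2)] / det = [(-6.2585)(10.2533) - (-6.2585)(7.7766)] / 65.96133864 = -15.50042695 / 65.96133864 = -0.235
  phi_hat_2 = [gamma(0) gamma(2) - gamma(1)^2] / det = [(10.2533)(7.7766) - (-6.2585)^2] / 65.96133864 = 40.56699053 / 65.96133864 = 0.615
So phi_hat = [-0.2350, 0.6150].
Therefore phi_hat_2 = 0.6150.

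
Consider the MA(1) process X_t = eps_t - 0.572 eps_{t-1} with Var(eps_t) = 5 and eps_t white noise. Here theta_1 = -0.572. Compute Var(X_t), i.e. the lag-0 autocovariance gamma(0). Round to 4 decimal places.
\gamma(0) = 6.6359

For an MA(q) process X_t = eps_t + sum_i theta_i eps_{t-i} with
Var(eps_t) = sigma^2, the variance is
  gamma(0) = sigma^2 * (1 + sum_i theta_i^2).
  sum_i theta_i^2 = (-0.572)^2 = 0.327184.
  gamma(0) = 5 * (1 + 0.327184) = 5 * 1.327184 = 6.63592, which rounds to 6.6359.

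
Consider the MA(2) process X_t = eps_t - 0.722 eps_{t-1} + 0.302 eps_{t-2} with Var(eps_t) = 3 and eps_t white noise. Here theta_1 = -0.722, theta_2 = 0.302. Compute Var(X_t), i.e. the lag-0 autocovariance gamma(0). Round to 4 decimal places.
\gamma(0) = 4.8375

For an MA(q) process X_t = eps_t + sum_i theta_i eps_{t-i} with
Var(eps_t) = sigma^2, the variance is
  gamma(0) = sigma^2 * (1 + sum_i theta_i^2).
  sum_i theta_i^2 = (-0.722)^2 + (0.302)^2 = 0.521284 + 0.091204 = 0.612488.
  gamma(0) = 3 * (1 + 0.612488) = 3 * 1.612488 = 4.837464, which rounds to 4.8375.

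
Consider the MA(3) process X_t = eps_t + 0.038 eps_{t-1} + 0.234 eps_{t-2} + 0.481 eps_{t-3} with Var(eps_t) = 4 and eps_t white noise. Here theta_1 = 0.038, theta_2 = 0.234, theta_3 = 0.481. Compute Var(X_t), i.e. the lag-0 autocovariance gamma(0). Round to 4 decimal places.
\gamma(0) = 5.1502

For an MA(q) process X_t = eps_t + sum_i theta_i eps_{t-i} with
Var(eps_t) = sigma^2, the variance is
  gamma(0) = sigma^2 * (1 + sum_i theta_i^2).
  sum_i theta_i^2 = (0.038)^2 + (0.234)^2 + (0.481)^2 = 0.001444 + 0.054756 + 0.231361 = 0.287561.
  gamma(0) = 4 * (1 + 0.287561) = 4 * 1.287561 = 5.150244, which rounds to 5.1502.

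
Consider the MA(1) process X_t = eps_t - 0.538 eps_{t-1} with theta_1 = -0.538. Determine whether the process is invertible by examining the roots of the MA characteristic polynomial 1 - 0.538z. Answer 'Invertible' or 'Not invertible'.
\text{Invertible}

The MA(q) characteristic polynomial is P(z) = 1 - 0.538z.
Invertibility requires all roots to lie outside the unit circle, i.e. |z| > 1 for every root.
This is linear in z: 1 + (-0.538) z = 0  =>  z = -1/(-0.538) = 1.858736,  |z| = 1.858736.
Moduli of all roots: 1.8587.
All moduli strictly greater than 1? Yes.
Verdict: Invertible.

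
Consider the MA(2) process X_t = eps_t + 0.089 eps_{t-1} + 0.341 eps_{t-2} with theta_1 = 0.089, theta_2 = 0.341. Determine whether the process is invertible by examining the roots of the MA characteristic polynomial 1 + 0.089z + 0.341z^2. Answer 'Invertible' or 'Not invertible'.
\text{Invertible}

The MA(q) characteristic polynomial is P(z) = 1 + 0.089z + 0.341z^2.
Invertibility requires all roots to lie outside the unit circle, i.e. |z| > 1 for every root.
Set 1 + (0.089) z + (0.341) z^2 = 0, i.e. a z^2 + b z + c = 0 with a = 0.341, b = 0.089, c = 1.
Discriminant D = b^2 - 4ac = (0.089)^2 - 4*(0.341)*1 = 0.007921 - (1.364) = -1.356079.
D < 0, so the roots are the complex-conjugate pair z = (-b +/- i sqrt(-D)) / (2a) = -0.1305 +/- 1.7075i.
For a conjugate pair |z|^2 = z * conj(z) = (product of roots) = c/a = 1/(0.341) = 2.932551, so |z| = sqrt(2.932551) = 1.7125 for both roots.
Moduli of all roots: 1.7125, 1.7125.
All moduli strictly greater than 1? Yes.
Verdict: Invertible.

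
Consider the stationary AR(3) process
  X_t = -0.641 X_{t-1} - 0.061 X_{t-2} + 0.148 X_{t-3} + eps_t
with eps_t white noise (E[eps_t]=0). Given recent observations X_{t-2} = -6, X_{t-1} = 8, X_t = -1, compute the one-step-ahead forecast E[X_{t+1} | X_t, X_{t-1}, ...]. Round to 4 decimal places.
E[X_{t+1} \mid \mathcal F_t] = -0.7350

For an AR(p) model X_t = c + sum_i phi_i X_{t-i} + eps_t, the
one-step-ahead conditional mean is
  E[X_{t+1} | X_t, ...] = c + sum_i phi_i X_{t+1-i}.
Substitute known values:
  E[X_{t+1} | ...] = (-0.641) * (-1) + (-0.061) * (8) + (0.148) * (-6)
                   = -0.7350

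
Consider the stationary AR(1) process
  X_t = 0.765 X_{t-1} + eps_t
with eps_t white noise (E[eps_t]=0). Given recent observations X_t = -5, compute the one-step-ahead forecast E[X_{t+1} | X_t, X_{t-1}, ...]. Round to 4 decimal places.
E[X_{t+1} \mid \mathcal F_t] = -3.8250

For an AR(p) model X_t = c + sum_i phi_i X_{t-i} + eps_t, the
one-step-ahead conditional mean is
  E[X_{t+1} | X_t, ...] = c + sum_i phi_i X_{t+1-i}.
Substitute known values:
  E[X_{t+1} | ...] = (0.765) * (-5)
                   = -3.8250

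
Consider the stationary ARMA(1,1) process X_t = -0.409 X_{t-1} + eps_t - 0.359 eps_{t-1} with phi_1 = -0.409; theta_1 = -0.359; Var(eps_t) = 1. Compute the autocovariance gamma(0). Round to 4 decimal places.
\gamma(0) = 1.7083

Multiply the model equation by X_{t-k} and take expectations. With theta_0 = psi_0 = 1 and psi_j the MA(infinity) weights, this gives
  gamma(k) - sum_i phi_i gamma(k-i) = c_k,
  c_k = sigma^2 * sum_{j=k..q} theta_j psi_{j-k}   (c_k = 0 for k > q),
using gamma(-m) = gamma(m).
psi-weights needed (psi_j = theta_j + sum_i phi_i psi_{j-i}):
  psi_1 = theta_1 + phi_1 = -0.359 + (-0.409) = -0.768
Right-hand sides:
  c_0 = sigma^2 (1 + theta_1 psi_1) = 1 * (1 + (-0.359)(-0.768)) = 1 * 1.275712 = 1.275712
  c_1 = sigma^2 theta_1 = 1 * (-0.359) = -0.359
  c_2 = 0
Equations for k = 0 and k = 1 (AR order 1):
  gamma(0) = phi_1 gamma(1) + c_0
  gamma(1) = phi_1 gamma(0) + c_1
Substituting the second into the first: gamma(0) (1 - phi_1^2) = c_0 + phi_1 c_1, so
  gamma(0) = (c_0 + phi_1 c_1) / (1 - phi_1^2) = (1.275712 + (-0.409)(-0.359)) / (1 - (-0.409)^2) = 1.422543 / 0.832719 = 1.708311.
Therefore gamma(0) = 1.7083 (to 4 decimal places).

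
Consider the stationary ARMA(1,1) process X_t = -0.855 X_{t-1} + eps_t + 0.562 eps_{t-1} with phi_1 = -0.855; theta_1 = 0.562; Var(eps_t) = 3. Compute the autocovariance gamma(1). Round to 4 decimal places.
\gamma(1) = -1.6977

Multiply the model equation by X_{t-k} and take expectations. With theta_0 = psi_0 = 1 and psi_j the MA(infinity) weights, this gives
  gamma(k) - sum_i phi_i gamma(k-i) = c_k,
  c_k = sigma^2 * sum_{j=k..q} theta_j psi_{j-k}   (c_k = 0 for k > q),
using gamma(-m) = gamma(m).
psi-weights needed (psi_j = theta_j + sum_i phi_i psi_{j-i}):
  psi_1 = theta_1 + phi_1 = 0.562 + (-0.855) = -0.293
Right-hand sides:
  c_0 = sigma^2 (1 + theta_1 psi_1) = 3 * (1 + (0.562)(-0.293)) = 3 * 0.835334 = 2.506002
  c_1 = sigma^2 theta_1 = 3 * (0.562) = 1.686
  c_2 = 0
Equations for k = 0 and k = 1 (AR order 1):
  gamma(0) = phi_1 gamma(1) + c_0
  gamma(1) = phi_1 gamma(0) + c_1
Substituting the second into the first: gamma(0) (1 - phi_1^2) = c_0 + phi_1 c_1, so
  gamma(0) = (c_0 + phi_1 c_1) / (1 - phi_1^2) = (2.506002 + (-0.855)(1.686)) / (1 - (-0.855)^2) = 1.064472 / 0.268975 = 3.957513.
  gamma(1) = phi_1 gamma(0) + c_1 = (-0.855)(3.957513) + (1.686) = -1.697673.
Therefore gamma(1) = -1.6977 (to 4 decimal places).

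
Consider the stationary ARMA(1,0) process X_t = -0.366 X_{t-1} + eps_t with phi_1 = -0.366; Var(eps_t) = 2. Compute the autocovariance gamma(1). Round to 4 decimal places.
\gamma(1) = -0.8452

Multiply the model equation by X_{t-k} and take expectations. With theta_0 = psi_0 = 1 and psi_j the MA(infinity) weights, this gives
  gamma(k) - sum_i phi_i gamma(k-i) = c_k,
  c_k = sigma^2 * sum_{j=k..q} theta_j psi_{j-k}   (c_k = 0 for k > q),
using gamma(-m) = gamma(m).
Pure AR (q = 0): c_0 = sigma^2 = 2, c_k = 0 for k >= 1.
Equations for k = 0 and k = 1 (AR order 1):
  gamma(0) = phi_1 gamma(1) + c_0
  gamma(1) = phi_1 gamma(0) + c_1
Substituting the second into the first: gamma(0) (1 - phi_1^2) = c_0 + phi_1 c_1, so
  gamma(0) = c_0 / (1 - phi_1^2) = 2 / (1 - (-0.366)^2) = 2 / 0.866044 = 2.309351.
  gamma(1) = phi_1 gamma(0) = (-0.366)(2.309351) = -0.845223.
Therefore gamma(1) = -0.8452 (to 4 decimal places).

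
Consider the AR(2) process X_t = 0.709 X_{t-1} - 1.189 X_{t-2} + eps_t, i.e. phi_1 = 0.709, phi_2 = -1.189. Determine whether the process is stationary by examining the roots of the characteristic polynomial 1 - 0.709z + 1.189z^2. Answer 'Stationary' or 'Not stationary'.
\text{Not stationary}

The AR(p) characteristic polynomial is P(z) = 1 - 0.709z + 1.189z^2.
Stationarity requires all roots to lie outside the unit circle, i.e. |z| > 1 for every root.
Set 1 + (-0.709) z + (1.189) z^2 = 0, i.e. a z^2 + b z + c = 0 with a = 1.189, b = -0.709, c = 1.
Discriminant D = b^2 - 4ac = (-0.709)^2 - 4*(1.189)*1 = 0.502681 - (4.756) = -4.253319.
D < 0, so the roots are the complex-conjugate pair z = (-b +/- i sqrt(-D)) / (2a) = 0.2981 +/- 0.8673i.
For a conjugate pair |z|^2 = z * conj(z) = (product of roots) = c/a = 1/(1.189) = 0.841043, so |z| = sqrt(0.841043) = 0.9171 for both roots.
Moduli of all roots: 0.9171, 0.9171.
All moduli strictly greater than 1? No.
Verdict: Not stationary.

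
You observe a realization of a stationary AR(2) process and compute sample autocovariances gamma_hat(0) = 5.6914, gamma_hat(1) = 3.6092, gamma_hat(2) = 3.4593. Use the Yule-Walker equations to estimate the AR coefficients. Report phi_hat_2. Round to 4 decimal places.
\hat\phi_{2} = 0.3440

The Yule-Walker equations for an AR(p) process read, in matrix form,
  Gamma_p phi = r_p,   with   (Gamma_p)_{ij} = gamma(|i - j|),
                       (r_p)_i = gamma(i),   i,j = 1..p.
Substitute the sample gammas (Toeplitz matrix and right-hand side of size 2):
  Gamma_p = [[5.6914, 3.6092], [3.6092, 5.6914]]
  r_p     = [3.6092, 3.4593]
Written out:
  5.6914 phi_1 + 3.6092 phi_2 = 3.6092
  3.6092 phi_1 + 5.6914 phi_2 = 3.4593
Solve by Cramer's rule:
  det = gamma(0)^2 - gamma(1)^2 = (5.6914)^2 - (3.6092)^2 = 32.39203396 - 13.02632464 = 19.36570932
  phi_hat_1 = [gamma(1) gamma(0) - gamma(1) gamma(2)] / det = [(3.6092)(5.6914) - (3.6092)(3.4593)] / 19.36570932 = 8.05609532 / 19.36570932 = 0.416
  phi_hat_2 = [gamma(0) gamma(2) - gamma(1)^2] / det = [(5.6914)(3.4593) - (3.6092)^2] / 19.36570932 = 6.66193538 / 19.36570932 = 0.344
So phi_hat = [0.4160, 0.3440].
Therefore phi_hat_2 = 0.3440.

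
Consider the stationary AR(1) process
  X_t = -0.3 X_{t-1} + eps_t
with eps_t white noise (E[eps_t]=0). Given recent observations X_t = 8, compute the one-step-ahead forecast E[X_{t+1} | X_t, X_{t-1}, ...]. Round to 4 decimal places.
E[X_{t+1} \mid \mathcal F_t] = -2.4000

For an AR(p) model X_t = c + sum_i phi_i X_{t-i} + eps_t, the
one-step-ahead conditional mean is
  E[X_{t+1} | X_t, ...] = c + sum_i phi_i X_{t+1-i}.
Substitute known values:
  E[X_{t+1} | ...] = (-0.3) * (8)
                   = -2.4000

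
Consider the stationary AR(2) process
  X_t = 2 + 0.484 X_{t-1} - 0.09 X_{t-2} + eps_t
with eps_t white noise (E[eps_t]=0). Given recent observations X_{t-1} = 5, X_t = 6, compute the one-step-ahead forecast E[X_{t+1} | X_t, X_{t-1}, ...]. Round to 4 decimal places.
E[X_{t+1} \mid \mathcal F_t] = 4.4540

For an AR(p) model X_t = c + sum_i phi_i X_{t-i} + eps_t, the
one-step-ahead conditional mean is
  E[X_{t+1} | X_t, ...] = c + sum_i phi_i X_{t+1-i}.
Substitute known values:
  E[X_{t+1} | ...] = 2 + (0.484) * (6) + (-0.09) * (5)
                   = 4.4540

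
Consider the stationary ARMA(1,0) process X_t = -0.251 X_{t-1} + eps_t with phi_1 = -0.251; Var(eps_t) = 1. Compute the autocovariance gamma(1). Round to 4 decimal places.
\gamma(1) = -0.2679

Multiply the model equation by X_{t-k} and take expectations. With theta_0 = psi_0 = 1 and psi_j the MA(infinity) weights, this gives
  gamma(k) - sum_i phi_i gamma(k-i) = c_k,
  c_k = sigma^2 * sum_{j=k..q} theta_j psi_{j-k}   (c_k = 0 for k > q),
using gamma(-m) = gamma(m).
Pure AR (q = 0): c_0 = sigma^2 = 1, c_k = 0 for k >= 1.
Equations for k = 0 and k = 1 (AR order 1):
  gamma(0) = phi_1 gamma(1) + c_0
  gamma(1) = phi_1 gamma(0) + c_1
Substituting the second into the first: gamma(0) (1 - phi_1^2) = c_0 + phi_1 c_1, so
  gamma(0) = c_0 / (1 - phi_1^2) = 1 / (1 - (-0.251)^2) = 1 / 0.936999 = 1.067237.
  gamma(1) = phi_1 gamma(0) = (-0.251)(1.067237) = -0.267876.
Therefore gamma(1) = -0.2679 (to 4 decimal places).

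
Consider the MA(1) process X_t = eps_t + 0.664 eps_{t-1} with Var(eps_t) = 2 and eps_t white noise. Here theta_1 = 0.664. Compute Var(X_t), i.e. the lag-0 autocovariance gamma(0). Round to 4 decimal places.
\gamma(0) = 2.8818

For an MA(q) process X_t = eps_t + sum_i theta_i eps_{t-i} with
Var(eps_t) = sigma^2, the variance is
  gamma(0) = sigma^2 * (1 + sum_i theta_i^2).
  sum_i theta_i^2 = (0.664)^2 = 0.440896.
  gamma(0) = 2 * (1 + 0.440896) = 2 * 1.440896 = 2.881792, which rounds to 2.8818.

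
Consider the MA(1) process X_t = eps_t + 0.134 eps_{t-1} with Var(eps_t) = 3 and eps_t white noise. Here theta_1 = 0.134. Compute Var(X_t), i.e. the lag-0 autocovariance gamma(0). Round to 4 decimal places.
\gamma(0) = 3.0539

For an MA(q) process X_t = eps_t + sum_i theta_i eps_{t-i} with
Var(eps_t) = sigma^2, the variance is
  gamma(0) = sigma^2 * (1 + sum_i theta_i^2).
  sum_i theta_i^2 = (0.134)^2 = 0.017956.
  gamma(0) = 3 * (1 + 0.017956) = 3 * 1.017956 = 3.053868, which rounds to 3.0539.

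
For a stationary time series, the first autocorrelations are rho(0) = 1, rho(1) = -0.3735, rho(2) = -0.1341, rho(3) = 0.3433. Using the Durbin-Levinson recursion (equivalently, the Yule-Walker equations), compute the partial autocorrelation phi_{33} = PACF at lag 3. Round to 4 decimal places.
\phi_{33} = 0.2050

The PACF at lag k is phi_{kk}, the last component of the solution
to the Yule-Walker system G_k phi = r_k where
  (G_k)_{ij} = rho(|i - j|), (r_k)_i = rho(i), i,j = 1..k.
Equivalently, Durbin-Levinson gives phi_{kk} iteratively:
  phi_{11} = rho(1)
  phi_{kk} = [rho(k) - sum_{j=1..k-1} phi_{k-1,j} rho(k-j)]
            / [1 - sum_{j=1..k-1} phi_{k-1,j} rho(j)],
  phi_{k,j} = phi_{k-1,j} - phi_{kk} phi_{k-1,k-j},  j = 1..k-1.
Step k = 1:
  phi_11 = rho(1) = -0.3735.
Step k = 2:
  phi_22 = [rho(2) - phi_11 rho(1)] / [1 - phi_11 rho(1)] = [-0.1341 - (-0.3735)(-0.3735)] / [1 - (-0.3735)(-0.3735)]
         = -0.27360225 / 0.86049775 = -0.317958.
  Update: phi_21 = phi_11 - phi_22 phi_11 = -0.3735 - (-0.317958)(-0.3735) = -0.492257.
Step k = 3:
  phi_33 = [rho(3) - phi_21 rho(2) - phi_22 rho(1)] / [1 - phi_21 rho(1) - phi_22 rho(2)]
    numerator   = 0.3433 - (-0.492257)(-0.1341) - (-0.317958)(-0.3735) = 0.15853093
    denominator = 1 - (-0.492257)(-0.3735) - (-0.317958)(-0.1341) = 0.77350369
  phi_33 = 0.15853093 / 0.77350369 = 0.205.
Therefore phi_{33} = 0.2050.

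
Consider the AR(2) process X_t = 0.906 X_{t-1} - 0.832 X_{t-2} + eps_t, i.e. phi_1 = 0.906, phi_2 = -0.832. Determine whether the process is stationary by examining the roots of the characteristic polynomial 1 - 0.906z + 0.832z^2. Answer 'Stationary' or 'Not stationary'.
\text{Stationary}

The AR(p) characteristic polynomial is P(z) = 1 - 0.906z + 0.832z^2.
Stationarity requires all roots to lie outside the unit circle, i.e. |z| > 1 for every root.
Set 1 + (-0.906) z + (0.832) z^2 = 0, i.e. a z^2 + b z + c = 0 with a = 0.832, b = -0.906, c = 1.
Discriminant D = b^2 - 4ac = (-0.906)^2 - 4*(0.832)*1 = 0.820836 - (3.328) = -2.507164.
D < 0, so the roots are the complex-conjugate pair z = (-b +/- i sqrt(-D)) / (2a) = 0.5445 +/- 0.9516i.
For a conjugate pair |z|^2 = z * conj(z) = (product of roots) = c/a = 1/(0.832) = 1.201923, so |z| = sqrt(1.201923) = 1.0963 for both roots.
Moduli of all roots: 1.0963, 1.0963.
All moduli strictly greater than 1? Yes.
Verdict: Stationary.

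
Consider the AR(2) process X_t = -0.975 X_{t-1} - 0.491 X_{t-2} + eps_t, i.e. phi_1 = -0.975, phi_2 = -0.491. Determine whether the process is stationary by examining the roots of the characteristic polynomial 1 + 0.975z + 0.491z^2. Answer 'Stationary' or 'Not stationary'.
\text{Stationary}

The AR(p) characteristic polynomial is P(z) = 1 + 0.975z + 0.491z^2.
Stationarity requires all roots to lie outside the unit circle, i.e. |z| > 1 for every root.
Set 1 + (0.975) z + (0.491) z^2 = 0, i.e. a z^2 + b z + c = 0 with a = 0.491, b = 0.975, c = 1.
Discriminant D = b^2 - 4ac = (0.975)^2 - 4*(0.491)*1 = 0.950625 - (1.964) = -1.013375.
D < 0, so the roots are the complex-conjugate pair z = (-b +/- i sqrt(-D)) / (2a) = -0.9929 +/- 1.0251i.
For a conjugate pair |z|^2 = z * conj(z) = (product of roots) = c/a = 1/(0.491) = 2.03666, so |z| = sqrt(2.03666) = 1.4271 for both roots.
Moduli of all roots: 1.4271, 1.4271.
All moduli strictly greater than 1? Yes.
Verdict: Stationary.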